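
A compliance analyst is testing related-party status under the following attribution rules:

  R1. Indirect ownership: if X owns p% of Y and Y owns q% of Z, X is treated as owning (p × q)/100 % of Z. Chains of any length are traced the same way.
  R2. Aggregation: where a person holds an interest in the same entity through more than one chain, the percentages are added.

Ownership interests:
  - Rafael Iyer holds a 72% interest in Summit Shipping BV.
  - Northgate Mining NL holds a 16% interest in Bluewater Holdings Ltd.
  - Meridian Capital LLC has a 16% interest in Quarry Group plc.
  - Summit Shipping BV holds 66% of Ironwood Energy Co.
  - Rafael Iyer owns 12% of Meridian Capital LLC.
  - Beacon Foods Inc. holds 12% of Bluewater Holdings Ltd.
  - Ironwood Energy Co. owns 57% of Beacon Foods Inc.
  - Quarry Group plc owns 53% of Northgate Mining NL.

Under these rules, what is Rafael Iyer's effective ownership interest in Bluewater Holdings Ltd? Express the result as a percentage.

Chain via Summit Shipping BV → Ironwood Energy Co. → Beacon Foods Inc. (R1): 72% × 66% × 57% × 12% = 3.250368% of Bluewater Holdings Ltd.
Chain via Meridian Capital LLC → Quarry Group plc → Northgate Mining NL (R1): 12% × 16% × 53% × 16% = 0.162816% of Bluewater Holdings Ltd.
Aggregating (R2): 3.250368% + 0.162816% = 3.413184%.

3.413184%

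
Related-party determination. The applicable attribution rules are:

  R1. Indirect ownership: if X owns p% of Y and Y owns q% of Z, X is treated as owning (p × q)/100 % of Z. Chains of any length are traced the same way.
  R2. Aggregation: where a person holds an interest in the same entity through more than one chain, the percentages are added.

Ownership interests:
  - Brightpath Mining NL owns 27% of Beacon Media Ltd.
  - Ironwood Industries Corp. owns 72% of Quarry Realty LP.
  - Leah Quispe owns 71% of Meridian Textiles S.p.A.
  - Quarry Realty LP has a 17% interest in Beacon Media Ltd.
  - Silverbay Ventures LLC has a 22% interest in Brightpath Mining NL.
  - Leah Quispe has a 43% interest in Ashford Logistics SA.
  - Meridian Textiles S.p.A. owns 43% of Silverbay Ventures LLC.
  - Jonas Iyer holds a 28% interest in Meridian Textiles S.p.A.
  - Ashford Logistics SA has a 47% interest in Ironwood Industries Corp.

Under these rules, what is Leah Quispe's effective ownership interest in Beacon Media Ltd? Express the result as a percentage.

Chain via Ashford Logistics SA → Ironwood Industries Corp. → Quarry Realty LP (R1): 43% × 47% × 72% × 17% = 2.473704% of Beacon Media Ltd.
Chain via Meridian Textiles S.p.A. → Silverbay Ventures LLC → Brightpath Mining NL (R1): 71% × 43% × 22% × 27% = 1.813482% of Beacon Media Ltd.
Aggregating (R2): 2.473704% + 1.813482% = 4.287186%.

4.287186%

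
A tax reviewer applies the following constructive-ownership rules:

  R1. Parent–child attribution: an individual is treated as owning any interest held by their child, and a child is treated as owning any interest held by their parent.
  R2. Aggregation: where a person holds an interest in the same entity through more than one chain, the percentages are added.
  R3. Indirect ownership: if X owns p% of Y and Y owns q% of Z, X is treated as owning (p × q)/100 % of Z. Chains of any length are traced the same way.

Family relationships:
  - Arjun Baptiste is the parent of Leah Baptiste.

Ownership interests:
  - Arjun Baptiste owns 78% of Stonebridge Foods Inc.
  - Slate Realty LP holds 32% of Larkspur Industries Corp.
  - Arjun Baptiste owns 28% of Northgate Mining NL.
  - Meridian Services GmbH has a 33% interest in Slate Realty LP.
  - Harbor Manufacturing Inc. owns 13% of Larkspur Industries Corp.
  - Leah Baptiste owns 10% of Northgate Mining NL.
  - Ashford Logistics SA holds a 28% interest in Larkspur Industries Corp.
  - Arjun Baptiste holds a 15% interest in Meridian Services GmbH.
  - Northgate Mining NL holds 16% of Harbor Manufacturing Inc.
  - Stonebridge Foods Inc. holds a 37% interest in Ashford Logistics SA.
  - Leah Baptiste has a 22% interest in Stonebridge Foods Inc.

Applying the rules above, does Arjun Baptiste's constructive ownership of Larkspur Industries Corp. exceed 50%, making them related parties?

By parent–child attribution (R1), Arjun Baptiste is treated as also owning Leah Baptiste's interest in Northgate Mining NL, giving 28% + 10% = 38%.
By parent–child attribution (R1), Arjun Baptiste is treated as also owning Leah Baptiste's interest in Stonebridge Foods Inc, giving 78% + 22% = 100%.
Chain via Northgate Mining NL → Harbor Manufacturing Inc. (R3): 38% × 16% × 13% = 0.7904% of Larkspur Industries Corp.
Chain via Stonebridge Foods Inc. → Ashford Logistics SA (R3): 100% × 37% × 28% = 10.36% of Larkspur Industries Corp.
Chain via Meridian Services GmbH → Slate Realty LP (R3): 15% × 33% × 32% = 1.584% of Larkspur Industries Corp.
Aggregating (R2): 0.7904% + 10.36% + 1.584% = 12.7344%.
12.7344% does not exceed the 50% threshold, so Arjun is not a related party to Larkspur Industries Corp.

No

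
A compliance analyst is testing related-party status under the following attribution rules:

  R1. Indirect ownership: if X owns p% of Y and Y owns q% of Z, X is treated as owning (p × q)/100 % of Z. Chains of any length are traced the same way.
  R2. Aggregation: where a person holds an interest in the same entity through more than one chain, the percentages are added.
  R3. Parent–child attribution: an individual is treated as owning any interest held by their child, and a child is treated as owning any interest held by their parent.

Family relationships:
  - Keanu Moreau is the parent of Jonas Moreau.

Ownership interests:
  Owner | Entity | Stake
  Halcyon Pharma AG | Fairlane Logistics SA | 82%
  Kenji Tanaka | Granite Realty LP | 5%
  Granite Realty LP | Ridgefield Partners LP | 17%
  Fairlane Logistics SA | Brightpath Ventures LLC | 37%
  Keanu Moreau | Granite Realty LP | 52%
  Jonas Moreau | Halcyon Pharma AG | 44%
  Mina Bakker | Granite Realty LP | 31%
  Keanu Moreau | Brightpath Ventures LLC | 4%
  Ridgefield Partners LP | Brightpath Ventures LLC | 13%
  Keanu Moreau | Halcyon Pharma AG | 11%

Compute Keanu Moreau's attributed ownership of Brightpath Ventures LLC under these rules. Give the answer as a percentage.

By parent–child attribution (R3), Keanu Moreau is treated as also owning Jonas Moreau's interest in Halcyon Pharma AG, giving 11% + 44% = 55%.
Chain via Halcyon Pharma AG → Fairlane Logistics SA (R1): 55% × 82% × 37% = 16.687% of Brightpath Ventures LLC.
Chain via Granite Realty LP → Ridgefield Partners LP (R1): 52% × 17% × 13% = 1.1492% of Brightpath Ventures LLC.
Direct interest in Brightpath Ventures LLC: 4%.
Aggregating (R2): 16.687% + 1.1492% + 4% = 21.8362%.

21.8362%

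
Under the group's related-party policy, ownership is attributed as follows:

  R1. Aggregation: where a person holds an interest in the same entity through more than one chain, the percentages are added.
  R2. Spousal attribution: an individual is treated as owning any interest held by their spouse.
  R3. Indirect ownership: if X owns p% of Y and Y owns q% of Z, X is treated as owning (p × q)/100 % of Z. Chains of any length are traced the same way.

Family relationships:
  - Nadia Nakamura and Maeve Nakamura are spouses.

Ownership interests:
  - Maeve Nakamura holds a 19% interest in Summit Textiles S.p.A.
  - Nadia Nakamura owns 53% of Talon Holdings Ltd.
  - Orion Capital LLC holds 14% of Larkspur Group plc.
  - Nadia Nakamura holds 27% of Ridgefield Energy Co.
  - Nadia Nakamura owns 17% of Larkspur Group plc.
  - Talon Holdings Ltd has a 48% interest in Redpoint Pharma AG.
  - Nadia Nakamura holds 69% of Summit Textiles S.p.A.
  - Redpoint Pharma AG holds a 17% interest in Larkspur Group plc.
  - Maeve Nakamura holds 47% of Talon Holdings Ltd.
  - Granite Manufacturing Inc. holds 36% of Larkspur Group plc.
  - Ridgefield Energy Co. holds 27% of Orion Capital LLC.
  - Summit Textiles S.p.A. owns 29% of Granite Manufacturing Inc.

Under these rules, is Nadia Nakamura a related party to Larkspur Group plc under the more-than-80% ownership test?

No

By spousal attribution (R2), Nadia Nakamura is treated as also owning Maeve Nakamura's interest in Summit Textiles S.p.A, giving 69% + 19% = 88%.
By spousal attribution (R2), Nadia Nakamura is treated as also owning Maeve Nakamura's interest in Talon Holdings Ltd, giving 53% + 47% = 100%.
Chain via Summit Textiles S.p.A. → Granite Manufacturing Inc. (R3): 88% × 29% × 36% = 9.1872% of Larkspur Group plc.
Chain via Talon Holdings Ltd → Redpoint Pharma AG (R3): 100% × 48% × 17% = 8.16% of Larkspur Group plc.
Chain via Ridgefield Energy Co. → Orion Capital LLC (R3): 27% × 27% × 14% = 1.0206% of Larkspur Group plc.
Direct interest in Larkspur Group plc: 17%.
Aggregating (R1): 9.1872% + 8.16% + 1.0206% + 17% = 35.3678%.
35.3678% does not exceed the 80% threshold, so Nadia is not a related party to Larkspur Group plc.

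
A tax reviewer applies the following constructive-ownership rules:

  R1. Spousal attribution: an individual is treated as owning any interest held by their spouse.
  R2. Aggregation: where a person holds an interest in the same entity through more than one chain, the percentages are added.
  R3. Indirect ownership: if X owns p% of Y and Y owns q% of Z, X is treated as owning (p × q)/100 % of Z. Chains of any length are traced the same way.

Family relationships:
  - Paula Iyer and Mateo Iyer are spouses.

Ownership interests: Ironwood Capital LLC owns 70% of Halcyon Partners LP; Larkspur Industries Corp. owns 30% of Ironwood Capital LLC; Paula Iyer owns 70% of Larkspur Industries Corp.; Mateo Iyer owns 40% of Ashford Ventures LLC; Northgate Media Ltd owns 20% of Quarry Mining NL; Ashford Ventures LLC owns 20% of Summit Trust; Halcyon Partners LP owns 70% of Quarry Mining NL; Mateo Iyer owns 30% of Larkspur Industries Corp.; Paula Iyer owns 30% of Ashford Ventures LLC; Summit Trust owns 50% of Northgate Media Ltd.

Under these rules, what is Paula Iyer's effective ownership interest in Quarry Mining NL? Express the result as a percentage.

By spousal attribution (R1), Paula Iyer is treated as also owning Mateo Iyer's interest in Larkspur Industries Corp, giving 70% + 30% = 100%.
By spousal attribution (R1), Paula Iyer is treated as also owning Mateo Iyer's interest in Ashford Ventures LLC, giving 30% + 40% = 70%.
Chain via Larkspur Industries Corp. → Ironwood Capital LLC → Halcyon Partners LP (R3): 100% × 30% × 70% × 70% = 14.7% of Quarry Mining NL.
Chain via Ashford Ventures LLC → Summit Trust → Northgate Media Ltd (R3): 70% × 20% × 50% × 20% = 1.4% of Quarry Mining NL.
Aggregating (R2): 14.7% + 1.4% = 16.1%.

16.1%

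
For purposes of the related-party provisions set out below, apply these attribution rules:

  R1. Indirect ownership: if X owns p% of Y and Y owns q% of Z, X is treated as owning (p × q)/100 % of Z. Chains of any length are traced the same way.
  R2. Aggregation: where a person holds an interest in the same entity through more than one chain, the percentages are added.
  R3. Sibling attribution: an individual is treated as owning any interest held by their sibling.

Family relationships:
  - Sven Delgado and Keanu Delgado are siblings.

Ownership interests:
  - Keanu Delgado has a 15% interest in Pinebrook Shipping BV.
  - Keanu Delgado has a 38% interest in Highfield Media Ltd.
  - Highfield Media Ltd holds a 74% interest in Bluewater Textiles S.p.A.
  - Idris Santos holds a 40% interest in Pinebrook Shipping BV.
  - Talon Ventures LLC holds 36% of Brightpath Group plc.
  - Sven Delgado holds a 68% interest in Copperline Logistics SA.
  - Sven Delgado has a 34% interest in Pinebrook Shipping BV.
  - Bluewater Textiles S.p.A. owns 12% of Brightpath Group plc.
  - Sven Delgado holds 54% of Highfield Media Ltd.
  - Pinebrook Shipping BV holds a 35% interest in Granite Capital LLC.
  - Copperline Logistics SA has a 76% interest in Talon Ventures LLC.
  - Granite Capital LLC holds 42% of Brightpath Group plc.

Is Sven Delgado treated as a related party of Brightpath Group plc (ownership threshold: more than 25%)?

By sibling attribution (R3), Sven Delgado is treated as also owning Keanu Delgado's interest in Highfield Media Ltd, giving 54% + 38% = 92%.
By sibling attribution (R3), Sven Delgado is treated as also owning Keanu Delgado's interest in Pinebrook Shipping BV, giving 34% + 15% = 49%.
Chain via Highfield Media Ltd → Bluewater Textiles S.p.A. (R1): 92% × 74% × 12% = 8.1696% of Brightpath Group plc.
Chain via Pinebrook Shipping BV → Granite Capital LLC (R1): 49% × 35% × 42% = 7.203% of Brightpath Group plc.
Chain via Copperline Logistics SA → Talon Ventures LLC (R1): 68% × 76% × 36% = 18.6048% of Brightpath Group plc.
Aggregating (R2): 8.1696% + 7.203% + 18.6048% = 33.9774%.
33.9774% exceeds the 25% threshold, so Sven is a related party to Brightpath Group plc.

Yes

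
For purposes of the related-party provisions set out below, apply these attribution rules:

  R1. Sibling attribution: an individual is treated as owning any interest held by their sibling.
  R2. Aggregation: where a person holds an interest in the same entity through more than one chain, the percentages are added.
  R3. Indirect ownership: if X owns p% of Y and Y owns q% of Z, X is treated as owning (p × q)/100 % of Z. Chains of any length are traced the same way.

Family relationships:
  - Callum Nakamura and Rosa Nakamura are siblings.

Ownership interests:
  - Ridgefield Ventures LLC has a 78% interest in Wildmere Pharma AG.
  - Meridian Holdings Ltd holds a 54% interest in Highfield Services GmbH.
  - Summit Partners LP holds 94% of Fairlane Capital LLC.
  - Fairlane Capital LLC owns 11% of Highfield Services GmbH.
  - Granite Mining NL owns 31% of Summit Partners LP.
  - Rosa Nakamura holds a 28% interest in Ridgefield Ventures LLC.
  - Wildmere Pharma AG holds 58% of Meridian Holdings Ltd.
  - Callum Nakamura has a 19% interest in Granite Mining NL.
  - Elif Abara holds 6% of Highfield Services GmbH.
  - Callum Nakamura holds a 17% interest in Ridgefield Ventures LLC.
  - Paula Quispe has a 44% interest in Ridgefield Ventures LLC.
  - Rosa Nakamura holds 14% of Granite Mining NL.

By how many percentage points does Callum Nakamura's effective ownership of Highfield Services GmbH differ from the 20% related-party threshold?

By sibling attribution (R1), Callum Nakamura is treated as also owning Rosa Nakamura's interest in Granite Mining NL, giving 19% + 14% = 33%.
By sibling attribution (R1), Callum Nakamura is treated as also owning Rosa Nakamura's interest in Ridgefield Ventures LLC, giving 17% + 28% = 45%.
Chain via Granite Mining NL → Summit Partners LP → Fairlane Capital LLC (R3): 33% × 31% × 94% × 11% = 1.057782% of Highfield Services GmbH.
Chain via Ridgefield Ventures LLC → Wildmere Pharma AG → Meridian Holdings Ltd (R3): 45% × 78% × 58% × 54% = 10.99332% of Highfield Services GmbH.
Aggregating (R2): 1.057782% + 10.99332% = 12.051102%.
12.051102% falls short of the 20% threshold by 7.948898 percentage points.

7.948898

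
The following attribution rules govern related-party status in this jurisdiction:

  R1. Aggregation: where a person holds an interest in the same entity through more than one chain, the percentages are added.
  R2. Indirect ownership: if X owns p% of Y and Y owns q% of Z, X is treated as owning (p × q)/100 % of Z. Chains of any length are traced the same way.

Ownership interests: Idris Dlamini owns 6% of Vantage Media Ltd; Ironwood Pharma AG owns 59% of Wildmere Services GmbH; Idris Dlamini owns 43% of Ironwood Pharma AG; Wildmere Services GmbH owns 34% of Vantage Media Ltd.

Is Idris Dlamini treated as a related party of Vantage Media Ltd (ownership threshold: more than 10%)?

Chain via Ironwood Pharma AG → Wildmere Services GmbH (R2): 43% × 59% × 34% = 8.6258% of Vantage Media Ltd.
Direct interest in Vantage Media Ltd: 6%.
Aggregating (R1): 8.6258% + 6% = 14.6258%.
14.6258% exceeds the 10% threshold, so Idris is a related party to Vantage Media Ltd.

Yes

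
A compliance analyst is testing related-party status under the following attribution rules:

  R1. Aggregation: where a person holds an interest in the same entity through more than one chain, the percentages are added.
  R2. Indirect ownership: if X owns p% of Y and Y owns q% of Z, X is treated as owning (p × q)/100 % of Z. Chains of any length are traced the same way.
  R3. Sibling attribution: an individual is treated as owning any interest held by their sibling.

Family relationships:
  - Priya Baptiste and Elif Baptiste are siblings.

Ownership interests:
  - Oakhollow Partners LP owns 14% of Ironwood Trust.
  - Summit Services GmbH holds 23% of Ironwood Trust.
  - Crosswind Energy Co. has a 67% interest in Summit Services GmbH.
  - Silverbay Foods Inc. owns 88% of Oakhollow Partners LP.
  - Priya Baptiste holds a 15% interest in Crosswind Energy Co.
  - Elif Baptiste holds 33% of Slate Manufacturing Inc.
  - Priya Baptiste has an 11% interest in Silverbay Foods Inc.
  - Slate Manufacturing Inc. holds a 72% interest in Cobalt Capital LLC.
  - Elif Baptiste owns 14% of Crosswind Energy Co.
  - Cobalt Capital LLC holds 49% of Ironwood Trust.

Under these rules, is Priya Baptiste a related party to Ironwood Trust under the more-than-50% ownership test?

By sibling attribution (R3), Priya Baptiste is treated as also owning Elif Baptiste's interest in Crosswind Energy Co, giving 15% + 14% = 29%.
By sibling attribution (R3), Priya Baptiste is treated as owning Elif Baptiste's 33% interest in Slate Manufacturing Inc.
Chain via Crosswind Energy Co. → Summit Services GmbH (R2): 29% × 67% × 23% = 4.4689% of Ironwood Trust.
Chain via Silverbay Foods Inc. → Oakhollow Partners LP (R2): 11% × 88% × 14% = 1.3552% of Ironwood Trust.
Chain via Slate Manufacturing Inc. → Cobalt Capital LLC (R2): 33% × 72% × 49% = 11.6424% of Ironwood Trust.
Aggregating (R1): 4.4689% + 1.3552% + 11.6424% = 17.4665%.
17.4665% does not exceed the 50% threshold, so Priya is not a related party to Ironwood Trust.

No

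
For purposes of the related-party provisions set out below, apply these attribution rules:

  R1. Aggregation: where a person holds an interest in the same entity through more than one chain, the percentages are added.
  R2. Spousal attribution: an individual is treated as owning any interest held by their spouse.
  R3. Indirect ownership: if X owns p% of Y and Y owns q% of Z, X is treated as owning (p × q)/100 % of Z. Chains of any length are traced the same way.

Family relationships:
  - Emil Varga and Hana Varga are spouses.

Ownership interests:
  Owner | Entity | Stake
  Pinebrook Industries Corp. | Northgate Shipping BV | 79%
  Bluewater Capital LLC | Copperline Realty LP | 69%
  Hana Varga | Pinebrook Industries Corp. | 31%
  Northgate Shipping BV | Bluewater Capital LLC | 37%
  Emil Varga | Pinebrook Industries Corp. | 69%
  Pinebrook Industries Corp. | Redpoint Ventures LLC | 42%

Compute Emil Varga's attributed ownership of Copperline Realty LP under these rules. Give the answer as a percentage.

20.1687%

By spousal attribution (R2), Emil Varga is treated as also owning Hana Varga's interest in Pinebrook Industries Corp, giving 69% + 31% = 100%.
Chain via Pinebrook Industries Corp. → Northgate Shipping BV → Bluewater Capital LLC (R3): 100% × 79% × 37% × 69% = 20.1687% of Copperline Realty LP.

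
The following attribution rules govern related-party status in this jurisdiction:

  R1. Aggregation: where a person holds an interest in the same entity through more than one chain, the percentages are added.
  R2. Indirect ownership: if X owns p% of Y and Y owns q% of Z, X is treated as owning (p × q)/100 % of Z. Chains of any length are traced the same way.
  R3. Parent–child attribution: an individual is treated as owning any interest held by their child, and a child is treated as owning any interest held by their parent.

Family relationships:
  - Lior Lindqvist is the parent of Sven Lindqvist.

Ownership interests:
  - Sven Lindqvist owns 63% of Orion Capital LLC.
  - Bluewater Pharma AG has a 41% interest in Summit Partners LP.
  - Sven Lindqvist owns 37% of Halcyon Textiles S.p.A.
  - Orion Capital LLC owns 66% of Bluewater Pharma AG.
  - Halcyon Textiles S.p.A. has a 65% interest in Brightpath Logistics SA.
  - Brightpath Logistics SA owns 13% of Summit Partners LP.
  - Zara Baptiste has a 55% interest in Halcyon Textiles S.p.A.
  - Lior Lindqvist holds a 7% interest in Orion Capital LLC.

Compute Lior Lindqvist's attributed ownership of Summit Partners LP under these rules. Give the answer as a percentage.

By parent–child attribution (R3), Lior Lindqvist is treated as also owning Sven Lindqvist's interest in Orion Capital LLC, giving 7% + 63% = 70%.
By parent–child attribution (R3), Lior Lindqvist is treated as owning Sven Lindqvist's 37% interest in Halcyon Textiles S.p.A.
Chain via Orion Capital LLC → Bluewater Pharma AG (R2): 70% × 66% × 41% = 18.942% of Summit Partners LP.
Chain via Halcyon Textiles S.p.A. → Brightpath Logistics SA (R2): 37% × 65% × 13% = 3.1265% of Summit Partners LP.
Aggregating (R1): 18.942% + 3.1265% = 22.0685%.

22.0685%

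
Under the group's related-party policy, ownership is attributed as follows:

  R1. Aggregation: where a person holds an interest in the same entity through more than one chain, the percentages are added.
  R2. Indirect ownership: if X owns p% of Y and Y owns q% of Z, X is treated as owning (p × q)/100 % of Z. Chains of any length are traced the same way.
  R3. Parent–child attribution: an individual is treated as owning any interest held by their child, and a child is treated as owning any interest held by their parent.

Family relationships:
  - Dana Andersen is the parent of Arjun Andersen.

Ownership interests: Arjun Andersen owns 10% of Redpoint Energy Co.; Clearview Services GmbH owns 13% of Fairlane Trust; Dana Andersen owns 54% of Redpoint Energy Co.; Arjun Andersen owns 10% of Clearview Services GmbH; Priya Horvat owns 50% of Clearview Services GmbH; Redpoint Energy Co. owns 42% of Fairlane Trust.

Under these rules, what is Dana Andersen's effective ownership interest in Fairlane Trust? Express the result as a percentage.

28.18%

By parent–child attribution (R3), Dana Andersen is treated as also owning Arjun Andersen's interest in Redpoint Energy Co, giving 54% + 10% = 64%.
By parent–child attribution (R3), Dana Andersen is treated as owning Arjun Andersen's 10% interest in Clearview Services GmbH.
Chain via Redpoint Energy Co. (R2): 64% × 42% = 26.88% of Fairlane Trust.
Chain via Clearview Services GmbH (R2): 10% × 13% = 1.3% of Fairlane Trust.
Aggregating (R1): 26.88% + 1.3% = 28.18%.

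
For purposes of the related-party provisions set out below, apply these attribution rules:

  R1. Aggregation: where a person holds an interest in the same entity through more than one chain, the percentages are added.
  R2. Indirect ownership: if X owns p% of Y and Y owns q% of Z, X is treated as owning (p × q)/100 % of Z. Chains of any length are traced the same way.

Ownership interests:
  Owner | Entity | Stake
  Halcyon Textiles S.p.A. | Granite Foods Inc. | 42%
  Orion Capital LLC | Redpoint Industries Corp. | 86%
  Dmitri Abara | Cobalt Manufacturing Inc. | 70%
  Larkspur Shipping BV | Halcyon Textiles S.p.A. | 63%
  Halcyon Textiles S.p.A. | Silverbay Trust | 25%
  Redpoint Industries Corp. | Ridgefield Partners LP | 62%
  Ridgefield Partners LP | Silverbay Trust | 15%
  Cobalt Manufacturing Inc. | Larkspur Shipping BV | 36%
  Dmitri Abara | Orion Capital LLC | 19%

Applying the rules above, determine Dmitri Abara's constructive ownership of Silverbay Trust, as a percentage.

Chain via Cobalt Manufacturing Inc. → Larkspur Shipping BV → Halcyon Textiles S.p.A. (R2): 70% × 36% × 63% × 25% = 3.969% of Silverbay Trust.
Chain via Orion Capital LLC → Redpoint Industries Corp. → Ridgefield Partners LP (R2): 19% × 86% × 62% × 15% = 1.51962% of Silverbay Trust.
Aggregating (R1): 3.969% + 1.51962% = 5.48862%.

5.48862%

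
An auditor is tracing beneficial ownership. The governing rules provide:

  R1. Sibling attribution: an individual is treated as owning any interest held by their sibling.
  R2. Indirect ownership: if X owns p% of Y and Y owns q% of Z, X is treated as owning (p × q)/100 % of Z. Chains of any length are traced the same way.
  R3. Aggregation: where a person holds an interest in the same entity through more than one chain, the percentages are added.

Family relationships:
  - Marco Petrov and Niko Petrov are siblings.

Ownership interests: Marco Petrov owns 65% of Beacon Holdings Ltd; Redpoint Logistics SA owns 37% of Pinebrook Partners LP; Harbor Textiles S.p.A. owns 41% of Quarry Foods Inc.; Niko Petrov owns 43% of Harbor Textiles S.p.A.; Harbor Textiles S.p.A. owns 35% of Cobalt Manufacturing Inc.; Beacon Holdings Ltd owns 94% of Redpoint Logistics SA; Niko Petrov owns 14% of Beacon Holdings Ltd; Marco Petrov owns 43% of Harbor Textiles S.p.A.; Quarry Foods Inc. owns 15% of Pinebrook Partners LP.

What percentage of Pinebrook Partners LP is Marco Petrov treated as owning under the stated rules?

By sibling attribution (R1), Marco Petrov is treated as also owning Niko Petrov's interest in Harbor Textiles S.p.A, giving 43% + 43% = 86%.
By sibling attribution (R1), Marco Petrov is treated as also owning Niko Petrov's interest in Beacon Holdings Ltd, giving 65% + 14% = 79%.
Chain via Harbor Textiles S.p.A. → Quarry Foods Inc. (R2): 86% × 41% × 15% = 5.289% of Pinebrook Partners LP.
Chain via Beacon Holdings Ltd → Redpoint Logistics SA (R2): 79% × 94% × 37% = 27.4762% of Pinebrook Partners LP.
Aggregating (R3): 5.289% + 27.4762% = 32.7652%.

32.7652%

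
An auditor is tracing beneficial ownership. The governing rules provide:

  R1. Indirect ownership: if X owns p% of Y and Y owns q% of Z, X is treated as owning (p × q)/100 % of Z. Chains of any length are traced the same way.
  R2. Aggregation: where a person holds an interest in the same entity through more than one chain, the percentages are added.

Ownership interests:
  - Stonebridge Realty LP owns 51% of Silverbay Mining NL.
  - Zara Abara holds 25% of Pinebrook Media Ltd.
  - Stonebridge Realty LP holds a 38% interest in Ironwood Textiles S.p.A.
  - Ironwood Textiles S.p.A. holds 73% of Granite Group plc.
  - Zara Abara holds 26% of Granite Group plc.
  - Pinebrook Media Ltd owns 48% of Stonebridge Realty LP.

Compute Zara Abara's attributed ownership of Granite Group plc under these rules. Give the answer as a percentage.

Chain via Pinebrook Media Ltd → Stonebridge Realty LP → Ironwood Textiles S.p.A. (R1): 25% × 48% × 38% × 73% = 3.3288% of Granite Group plc.
Direct interest in Granite Group plc: 26%.
Aggregating (R2): 3.3288% + 26% = 29.3288%.

29.3288%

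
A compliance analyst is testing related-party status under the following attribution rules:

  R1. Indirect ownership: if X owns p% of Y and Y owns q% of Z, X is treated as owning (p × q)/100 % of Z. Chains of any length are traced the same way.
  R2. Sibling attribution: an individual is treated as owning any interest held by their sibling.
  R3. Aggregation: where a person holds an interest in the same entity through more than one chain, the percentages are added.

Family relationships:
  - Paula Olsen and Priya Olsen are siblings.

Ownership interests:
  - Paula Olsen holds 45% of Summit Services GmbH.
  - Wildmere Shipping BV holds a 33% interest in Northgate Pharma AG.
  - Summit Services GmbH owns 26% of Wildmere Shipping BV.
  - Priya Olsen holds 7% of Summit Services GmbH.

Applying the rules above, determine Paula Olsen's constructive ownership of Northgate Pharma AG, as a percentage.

4.4616%

By sibling attribution (R2), Paula Olsen is treated as also owning Priya Olsen's interest in Summit Services GmbH, giving 45% + 7% = 52%.
Chain via Summit Services GmbH → Wildmere Shipping BV (R1): 52% × 26% × 33% = 4.4616% of Northgate Pharma AG.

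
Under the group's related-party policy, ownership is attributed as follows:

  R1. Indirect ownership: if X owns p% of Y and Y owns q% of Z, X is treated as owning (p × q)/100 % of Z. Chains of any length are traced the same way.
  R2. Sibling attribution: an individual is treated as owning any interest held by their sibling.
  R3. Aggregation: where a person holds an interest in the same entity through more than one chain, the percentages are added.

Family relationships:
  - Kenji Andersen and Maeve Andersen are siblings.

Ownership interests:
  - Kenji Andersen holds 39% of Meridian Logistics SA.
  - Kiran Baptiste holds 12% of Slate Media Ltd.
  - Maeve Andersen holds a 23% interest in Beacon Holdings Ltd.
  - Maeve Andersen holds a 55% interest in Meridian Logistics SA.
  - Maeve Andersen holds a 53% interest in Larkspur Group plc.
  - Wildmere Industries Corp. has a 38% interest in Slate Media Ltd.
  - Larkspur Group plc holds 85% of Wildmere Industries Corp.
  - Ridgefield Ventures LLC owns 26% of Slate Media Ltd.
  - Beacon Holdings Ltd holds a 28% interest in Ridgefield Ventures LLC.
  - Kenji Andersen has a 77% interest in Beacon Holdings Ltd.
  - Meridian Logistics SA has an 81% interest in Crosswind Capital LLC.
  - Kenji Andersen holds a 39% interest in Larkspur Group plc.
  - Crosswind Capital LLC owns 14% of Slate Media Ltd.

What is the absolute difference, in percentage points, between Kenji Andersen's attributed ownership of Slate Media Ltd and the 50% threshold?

2.3444

By sibling attribution (R2), Kenji Andersen is treated as also owning Maeve Andersen's interest in Larkspur Group plc, giving 39% + 53% = 92%.
By sibling attribution (R2), Kenji Andersen is treated as also owning Maeve Andersen's interest in Meridian Logistics SA, giving 39% + 55% = 94%.
By sibling attribution (R2), Kenji Andersen is treated as also owning Maeve Andersen's interest in Beacon Holdings Ltd, giving 77% + 23% = 100%.
Chain via Larkspur Group plc → Wildmere Industries Corp. (R1): 92% × 85% × 38% = 29.716% of Slate Media Ltd.
Chain via Meridian Logistics SA → Crosswind Capital LLC (R1): 94% × 81% × 14% = 10.6596% of Slate Media Ltd.
Chain via Beacon Holdings Ltd → Ridgefield Ventures LLC (R1): 100% × 28% × 26% = 7.28% of Slate Media Ltd.
Aggregating (R3): 29.716% + 10.6596% + 7.28% = 47.6556%.
47.6556% falls short of the 50% threshold by 2.3444 percentage points.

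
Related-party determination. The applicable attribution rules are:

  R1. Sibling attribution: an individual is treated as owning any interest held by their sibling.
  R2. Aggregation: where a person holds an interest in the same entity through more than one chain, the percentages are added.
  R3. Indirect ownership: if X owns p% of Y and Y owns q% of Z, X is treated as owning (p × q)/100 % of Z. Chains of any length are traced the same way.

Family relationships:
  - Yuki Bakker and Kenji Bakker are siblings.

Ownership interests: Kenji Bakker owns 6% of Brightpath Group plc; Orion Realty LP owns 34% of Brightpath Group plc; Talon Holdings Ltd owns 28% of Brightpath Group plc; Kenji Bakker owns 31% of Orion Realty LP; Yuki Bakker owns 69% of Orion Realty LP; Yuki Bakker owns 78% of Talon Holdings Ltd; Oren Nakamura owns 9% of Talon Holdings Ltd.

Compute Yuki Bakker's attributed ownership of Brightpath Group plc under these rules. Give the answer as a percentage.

By sibling attribution (R1), Yuki Bakker is treated as also owning Kenji Bakker's interest in Orion Realty LP, giving 69% + 31% = 100%.
By sibling attribution (R1), Yuki Bakker is treated as owning Kenji Bakker's 6% interest in Brightpath Group plc.
Chain via Orion Realty LP (R3): 100% × 34% = 34% of Brightpath Group plc.
Chain via Talon Holdings Ltd (R3): 78% × 28% = 21.84% of Brightpath Group plc.
Direct interest in Brightpath Group plc: 6%.
Aggregating (R2): 34% + 21.84% + 6% = 61.84%.

61.84%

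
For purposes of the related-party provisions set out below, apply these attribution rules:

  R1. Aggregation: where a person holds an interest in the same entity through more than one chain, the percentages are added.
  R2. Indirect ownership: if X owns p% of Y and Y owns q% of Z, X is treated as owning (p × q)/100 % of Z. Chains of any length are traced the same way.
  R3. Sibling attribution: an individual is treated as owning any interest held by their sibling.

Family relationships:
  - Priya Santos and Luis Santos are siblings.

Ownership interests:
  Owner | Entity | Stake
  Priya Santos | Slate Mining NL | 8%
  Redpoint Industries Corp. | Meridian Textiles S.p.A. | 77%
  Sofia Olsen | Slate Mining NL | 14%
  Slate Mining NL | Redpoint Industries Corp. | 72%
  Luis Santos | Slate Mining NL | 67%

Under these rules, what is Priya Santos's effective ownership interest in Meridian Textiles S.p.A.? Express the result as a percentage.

41.58%

By sibling attribution (R3), Priya Santos is treated as also owning Luis Santos's interest in Slate Mining NL, giving 8% + 67% = 75%.
Chain via Slate Mining NL → Redpoint Industries Corp. (R2): 75% × 72% × 77% = 41.58% of Meridian Textiles S.p.A.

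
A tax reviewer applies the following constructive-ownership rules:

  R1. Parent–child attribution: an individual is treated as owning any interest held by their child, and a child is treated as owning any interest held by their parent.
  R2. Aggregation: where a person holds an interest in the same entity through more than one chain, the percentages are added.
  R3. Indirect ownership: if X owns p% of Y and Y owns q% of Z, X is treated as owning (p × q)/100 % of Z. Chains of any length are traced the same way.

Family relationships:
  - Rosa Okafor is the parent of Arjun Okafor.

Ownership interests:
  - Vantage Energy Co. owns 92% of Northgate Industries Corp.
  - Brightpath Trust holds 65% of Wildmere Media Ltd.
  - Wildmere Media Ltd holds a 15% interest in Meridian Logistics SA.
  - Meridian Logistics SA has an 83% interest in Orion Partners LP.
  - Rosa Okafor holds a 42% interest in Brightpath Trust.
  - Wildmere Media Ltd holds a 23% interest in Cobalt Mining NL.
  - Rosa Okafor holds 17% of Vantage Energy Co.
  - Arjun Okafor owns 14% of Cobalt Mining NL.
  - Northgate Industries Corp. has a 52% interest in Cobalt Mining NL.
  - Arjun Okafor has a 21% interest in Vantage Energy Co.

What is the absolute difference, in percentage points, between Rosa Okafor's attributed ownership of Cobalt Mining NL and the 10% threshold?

By parent–child attribution (R1), Rosa Okafor is treated as also owning Arjun Okafor's interest in Vantage Energy Co, giving 17% + 21% = 38%.
By parent–child attribution (R1), Rosa Okafor is treated as owning Arjun Okafor's 14% interest in Cobalt Mining NL.
Chain via Brightpath Trust → Wildmere Media Ltd (R3): 42% × 65% × 23% = 6.279% of Cobalt Mining NL.
Chain via Vantage Energy Co. → Northgate Industries Corp. (R3): 38% × 92% × 52% = 18.1792% of Cobalt Mining NL.
Direct interest in Cobalt Mining NL: 14%.
Aggregating (R2): 6.279% + 18.1792% + 14% = 38.4582%.
38.4582% exceeds the 10% threshold by 28.4582 percentage points.

28.4582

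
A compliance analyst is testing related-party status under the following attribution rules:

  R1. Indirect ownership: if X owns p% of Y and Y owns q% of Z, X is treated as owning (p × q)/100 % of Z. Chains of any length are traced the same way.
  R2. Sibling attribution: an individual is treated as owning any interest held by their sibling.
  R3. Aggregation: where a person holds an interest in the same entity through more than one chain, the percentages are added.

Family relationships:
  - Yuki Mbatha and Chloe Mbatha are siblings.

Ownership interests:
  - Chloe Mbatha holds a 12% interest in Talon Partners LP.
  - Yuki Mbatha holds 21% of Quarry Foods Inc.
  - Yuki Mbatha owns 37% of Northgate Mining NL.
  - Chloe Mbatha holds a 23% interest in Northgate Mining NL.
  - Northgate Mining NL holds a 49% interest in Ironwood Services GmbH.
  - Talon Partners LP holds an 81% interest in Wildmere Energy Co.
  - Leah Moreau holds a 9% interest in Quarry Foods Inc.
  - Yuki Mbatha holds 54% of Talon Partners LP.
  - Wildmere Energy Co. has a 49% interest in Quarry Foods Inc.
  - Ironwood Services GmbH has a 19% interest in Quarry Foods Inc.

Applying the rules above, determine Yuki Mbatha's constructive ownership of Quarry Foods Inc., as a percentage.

By sibling attribution (R2), Yuki Mbatha is treated as also owning Chloe Mbatha's interest in Talon Partners LP, giving 54% + 12% = 66%.
By sibling attribution (R2), Yuki Mbatha is treated as also owning Chloe Mbatha's interest in Northgate Mining NL, giving 37% + 23% = 60%.
Chain via Talon Partners LP → Wildmere Energy Co. (R1): 66% × 81% × 49% = 26.1954% of Quarry Foods Inc.
Chain via Northgate Mining NL → Ironwood Services GmbH (R1): 60% × 49% × 19% = 5.586% of Quarry Foods Inc.
Direct interest in Quarry Foods Inc: 21%.
Aggregating (R3): 26.1954% + 5.586% + 21% = 52.7814%.

52.7814%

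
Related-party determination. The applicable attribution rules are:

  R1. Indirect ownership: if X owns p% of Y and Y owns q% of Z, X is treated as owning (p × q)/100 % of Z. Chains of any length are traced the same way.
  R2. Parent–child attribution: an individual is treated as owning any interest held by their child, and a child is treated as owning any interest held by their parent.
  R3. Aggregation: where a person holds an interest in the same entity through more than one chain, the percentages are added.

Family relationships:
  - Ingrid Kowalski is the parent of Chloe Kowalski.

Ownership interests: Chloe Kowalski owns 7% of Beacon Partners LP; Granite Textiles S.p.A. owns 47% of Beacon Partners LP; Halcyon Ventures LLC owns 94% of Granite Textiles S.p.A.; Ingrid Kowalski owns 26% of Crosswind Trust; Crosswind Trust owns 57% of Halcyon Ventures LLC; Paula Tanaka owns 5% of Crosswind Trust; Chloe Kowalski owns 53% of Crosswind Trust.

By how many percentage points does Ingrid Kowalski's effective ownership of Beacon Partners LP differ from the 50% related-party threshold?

By parent–child attribution (R2), Ingrid Kowalski is treated as also owning Chloe Kowalski's interest in Crosswind Trust, giving 26% + 53% = 79%.
By parent–child attribution (R2), Ingrid Kowalski is treated as owning Chloe Kowalski's 7% interest in Beacon Partners LP.
Chain via Crosswind Trust → Halcyon Ventures LLC → Granite Textiles S.p.A. (R1): 79% × 57% × 94% × 47% = 19.894254% of Beacon Partners LP.
Direct interest in Beacon Partners LP: 7%.
Aggregating (R3): 19.894254% + 7% = 26.894254%.
26.894254% falls short of the 50% threshold by 23.105746 percentage points.

23.105746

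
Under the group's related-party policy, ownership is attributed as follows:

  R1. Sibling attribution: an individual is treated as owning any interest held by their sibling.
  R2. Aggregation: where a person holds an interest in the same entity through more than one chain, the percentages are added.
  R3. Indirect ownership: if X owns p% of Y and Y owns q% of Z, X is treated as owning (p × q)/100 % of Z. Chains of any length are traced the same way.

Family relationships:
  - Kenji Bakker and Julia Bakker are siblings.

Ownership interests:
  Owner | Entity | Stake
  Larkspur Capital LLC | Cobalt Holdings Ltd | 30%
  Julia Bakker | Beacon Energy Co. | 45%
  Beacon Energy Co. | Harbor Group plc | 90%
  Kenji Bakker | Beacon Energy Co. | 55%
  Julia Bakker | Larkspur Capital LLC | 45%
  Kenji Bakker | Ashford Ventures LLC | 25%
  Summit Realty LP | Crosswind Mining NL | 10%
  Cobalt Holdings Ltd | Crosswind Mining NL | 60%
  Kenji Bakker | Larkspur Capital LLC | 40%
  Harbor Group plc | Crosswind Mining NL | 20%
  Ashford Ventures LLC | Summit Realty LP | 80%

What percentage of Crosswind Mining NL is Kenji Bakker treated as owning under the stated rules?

35.3%

By sibling attribution (R1), Kenji Bakker is treated as also owning Julia Bakker's interest in Larkspur Capital LLC, giving 40% + 45% = 85%.
By sibling attribution (R1), Kenji Bakker is treated as also owning Julia Bakker's interest in Beacon Energy Co, giving 55% + 45% = 100%.
Chain via Larkspur Capital LLC → Cobalt Holdings Ltd (R3): 85% × 30% × 60% = 15.3% of Crosswind Mining NL.
Chain via Beacon Energy Co. → Harbor Group plc (R3): 100% × 90% × 20% = 18% of Crosswind Mining NL.
Chain via Ashford Ventures LLC → Summit Realty LP (R3): 25% × 80% × 10% = 2% of Crosswind Mining NL.
Aggregating (R2): 15.3% + 18% + 2% = 35.3%.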